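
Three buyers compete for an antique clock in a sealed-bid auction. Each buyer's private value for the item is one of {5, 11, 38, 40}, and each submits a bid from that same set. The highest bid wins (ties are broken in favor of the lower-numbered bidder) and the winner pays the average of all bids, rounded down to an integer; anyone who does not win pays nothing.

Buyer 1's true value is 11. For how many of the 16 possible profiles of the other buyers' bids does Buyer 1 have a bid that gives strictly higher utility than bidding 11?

Others bid (5, 5): truth gives 4; bid 5 gives 6 > 4. Violating.
Others bid (5, 11): truth gives 2; no alternative beats it.
Others bid (5, 38): truth gives 0; no alternative beats it.
(Checking all 16 profiles: 1 has a profitable deviation, 15 do not.)

1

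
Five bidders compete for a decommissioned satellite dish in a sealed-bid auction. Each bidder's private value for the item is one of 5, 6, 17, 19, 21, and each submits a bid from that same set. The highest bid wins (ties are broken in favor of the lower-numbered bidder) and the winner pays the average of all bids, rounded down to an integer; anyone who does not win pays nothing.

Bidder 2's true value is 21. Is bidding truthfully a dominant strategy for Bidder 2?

Consider the case where Bidder 1 bids 5, Bidder 3 bids 5, Bidder 4 bids 5 and Bidder 5 bids 5.
Truthful bid 21: wins, pays 8, utility 21 - 8 = 13.
Bid 6 instead: wins, pays 5, utility 21 - 5 = 16.
Since 16 > 13, bidding 6 is strictly better here, so truthful bidding is not dominant.

No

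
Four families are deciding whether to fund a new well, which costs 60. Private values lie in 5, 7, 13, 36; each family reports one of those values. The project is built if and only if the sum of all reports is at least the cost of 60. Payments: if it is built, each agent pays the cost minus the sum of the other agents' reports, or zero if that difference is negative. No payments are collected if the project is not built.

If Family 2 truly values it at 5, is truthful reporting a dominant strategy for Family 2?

Check each profile of the others' reports and compare truth against every alternative report.
Others report (5, 13, 36): truth gives 0, best alternative gives -1.
Others report (5, 36, 13): truth gives 0, best alternative gives -1.
Others report (13, 5, 36): truth gives 0, best alternative gives -1.
Others report (13, 36, 5): truth gives 0, best alternative gives -1.
Others report (36, 5, 13): truth gives 0, best alternative gives -1.
Others report (36, 13, 5): truth gives 0, best alternative gives -1.
(Remaining 58 profiles checked similarly; truth is weakly best in each.)
In every case the truthful report is at least as good as any alternative, so it is a dominant strategy.

Yes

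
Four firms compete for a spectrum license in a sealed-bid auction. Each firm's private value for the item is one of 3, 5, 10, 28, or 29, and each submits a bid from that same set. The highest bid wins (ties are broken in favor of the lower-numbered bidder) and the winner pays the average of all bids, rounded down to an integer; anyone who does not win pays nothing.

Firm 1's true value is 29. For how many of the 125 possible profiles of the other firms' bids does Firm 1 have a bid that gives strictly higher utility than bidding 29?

Others bid (3, 3, 3): truth gives 20; bid 3 gives 26 > 20. Violating.
Others bid (3, 3, 5): truth gives 19; bid 5 gives 25 > 19. Violating.
Others bid (3, 3, 10): truth gives 18; bid 10 gives 23 > 18. Violating.
Others bid (3, 5, 3): truth gives 19; bid 5 gives 25 > 19. Violating.
Others bid (3, 3, 28): truth gives 14; no alternative beats it.
Others bid (3, 3, 29): truth gives 13; no alternative beats it.
(Checking all 125 profiles: 36 have a profitable deviation, 89 do not.)

36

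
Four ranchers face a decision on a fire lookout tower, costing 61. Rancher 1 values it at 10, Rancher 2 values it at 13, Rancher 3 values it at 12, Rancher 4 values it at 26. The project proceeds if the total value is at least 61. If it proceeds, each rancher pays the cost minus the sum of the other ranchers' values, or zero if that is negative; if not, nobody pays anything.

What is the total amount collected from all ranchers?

61

Total value 61 ≥ cost 61, so it is built.
Rancher 1: others sum to 51; max(0, 61 - 51) = 10.
Rancher 2: others sum to 48; max(0, 61 - 48) = 13.
Rancher 3: others sum to 49; max(0, 61 - 49) = 12.
Rancher 4: others sum to 35; max(0, 61 - 35) = 26.
Total collected = 10 + 13 + 12 + 26 = 61.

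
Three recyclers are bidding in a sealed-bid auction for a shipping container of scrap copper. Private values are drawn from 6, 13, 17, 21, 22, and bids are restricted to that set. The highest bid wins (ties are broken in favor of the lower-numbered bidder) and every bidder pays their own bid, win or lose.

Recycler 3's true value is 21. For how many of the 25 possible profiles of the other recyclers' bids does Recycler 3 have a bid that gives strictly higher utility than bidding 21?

Others bid (6, 6): truth gives 0; bid 13 gives 8 > 0. Violating.
Others bid (6, 13): truth gives 0; bid 17 gives 4 > 0. Violating.
Others bid (6, 21): truth gives -21; bid 22 gives -1 > -21. Violating.
Others bid (6, 22): truth gives -21; bid 6 gives -6 > -21. Violating.
Others bid (6, 17): truth gives 0; no alternative beats it.
Others bid (13, 17): truth gives 0; no alternative beats it.
(Checking all 25 profiles: 20 have a profitable deviation, 5 do not.)

20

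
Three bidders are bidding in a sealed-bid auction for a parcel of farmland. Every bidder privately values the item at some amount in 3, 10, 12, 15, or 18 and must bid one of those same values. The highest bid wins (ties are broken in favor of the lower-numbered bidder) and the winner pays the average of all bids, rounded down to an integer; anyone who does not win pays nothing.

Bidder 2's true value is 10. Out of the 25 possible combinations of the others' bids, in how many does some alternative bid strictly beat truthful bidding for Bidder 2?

2

Others bid (3, 12): truth gives 0; bid 12 gives 1 > 0. Violating.
Others bid (10, 3): truth gives 0; bid 12 gives 2 > 0. Violating.
Others bid (3, 3): truth gives 5; no alternative beats it.
Others bid (3, 10): truth gives 3; no alternative beats it.
(Checking all 25 profiles: 2 have a profitable deviation, 23 do not.)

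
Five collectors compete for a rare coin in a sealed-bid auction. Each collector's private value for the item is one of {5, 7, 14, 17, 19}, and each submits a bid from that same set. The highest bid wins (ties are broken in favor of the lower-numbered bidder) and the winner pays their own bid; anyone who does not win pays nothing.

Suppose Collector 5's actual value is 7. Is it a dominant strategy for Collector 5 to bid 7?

Yes

Check each profile of the others' bids and compare truth against every alternative bid.
Others bid (5, 5, 5, 5): truth gives 0, best alternative gives 0.
Others bid (5, 5, 5, 7): truth gives 0, best alternative gives 0.
Others bid (5, 5, 5, 14): truth gives 0, best alternative gives 0.
Others bid (5, 5, 5, 17): truth gives 0, best alternative gives 0.
Others bid (5, 5, 5, 19): truth gives 0, best alternative gives 0.
Others bid (5, 5, 7, 5): truth gives 0, best alternative gives 0.
(Remaining 619 profiles checked similarly; truth is weakly best in each.)
In every case the truthful bid is at least as good as any alternative, so it is a dominant strategy.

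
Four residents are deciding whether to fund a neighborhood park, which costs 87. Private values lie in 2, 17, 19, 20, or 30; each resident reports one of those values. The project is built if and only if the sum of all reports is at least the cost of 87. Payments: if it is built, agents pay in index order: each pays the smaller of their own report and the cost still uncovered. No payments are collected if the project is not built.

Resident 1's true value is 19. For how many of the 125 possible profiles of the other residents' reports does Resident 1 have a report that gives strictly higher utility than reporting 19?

Others report (17, 30, 30): truth gives 0; report 17 gives 2 > 0. Violating.
Others report (19, 30, 30): truth gives 0; report 17 gives 2 > 0. Violating.
Others report (20, 20, 30): truth gives 0; report 17 gives 2 > 0. Violating.
Others report (20, 30, 20): truth gives 0; report 17 gives 2 > 0. Violating.
Others report (2, 2, 2): truth gives 0; no alternative beats it.
Others report (2, 2, 17): truth gives 0; no alternative beats it.
(Checking all 125 profiles: 13 have a profitable deviation, 112 do not.)

13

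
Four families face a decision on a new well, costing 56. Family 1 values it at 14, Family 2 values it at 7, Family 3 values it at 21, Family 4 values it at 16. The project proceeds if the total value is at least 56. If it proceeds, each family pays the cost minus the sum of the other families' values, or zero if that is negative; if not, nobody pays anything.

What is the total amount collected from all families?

50

Total value 58 ≥ cost 56, so it is built.
Family 1: others sum to 44; max(0, 56 - 44) = 12.
Family 2: others sum to 51; max(0, 56 - 51) = 5.
Family 3: others sum to 37; max(0, 56 - 37) = 19.
Family 4: others sum to 42; max(0, 56 - 42) = 14.
Total collected = 12 + 5 + 19 + 14 = 50.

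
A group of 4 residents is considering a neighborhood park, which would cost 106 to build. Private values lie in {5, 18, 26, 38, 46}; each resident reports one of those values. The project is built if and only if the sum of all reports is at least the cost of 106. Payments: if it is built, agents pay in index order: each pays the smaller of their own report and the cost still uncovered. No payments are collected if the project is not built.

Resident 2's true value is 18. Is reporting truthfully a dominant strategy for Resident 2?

Consider the case where Resident 1 reports 18, Resident 3 reports 38 and Resident 4 reports 46.
Truthful report 18: project built, pays 18, utility 18 - 18 = 0.
Report 5 instead: project built, pays 5, utility 18 - 5 = 13.
Since 13 > 0, reporting 5 is strictly better here, so truthful reporting is not dominant.

No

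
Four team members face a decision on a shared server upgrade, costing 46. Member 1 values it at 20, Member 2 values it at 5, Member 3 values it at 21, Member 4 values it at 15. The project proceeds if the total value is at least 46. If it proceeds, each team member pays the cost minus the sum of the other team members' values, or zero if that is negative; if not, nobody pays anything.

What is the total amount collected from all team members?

11

Total value 61 ≥ cost 46, so it is built.
Member 1: others sum to 41; max(0, 46 - 41) = 5.
Member 2: others sum to 56; max(0, 46 - 56) = 0.
Member 3: others sum to 40; max(0, 46 - 40) = 6.
Member 4: others sum to 46; max(0, 46 - 46) = 0.
Total collected = 5 + 0 + 6 + 0 = 11.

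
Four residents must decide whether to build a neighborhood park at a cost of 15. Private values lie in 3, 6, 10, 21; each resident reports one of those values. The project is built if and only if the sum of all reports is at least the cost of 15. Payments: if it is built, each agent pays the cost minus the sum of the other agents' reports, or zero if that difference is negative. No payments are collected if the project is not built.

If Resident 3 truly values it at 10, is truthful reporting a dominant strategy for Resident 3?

Check each profile of the others' reports and compare truth against every alternative report.
Others report (3, 3, 10): truth gives 10, best alternative gives 10.
Others report (3, 3, 21): truth gives 10, best alternative gives 10.
Others report (3, 6, 6): truth gives 10, best alternative gives 10.
Others report (3, 6, 10): truth gives 10, best alternative gives 10.
Others report (3, 6, 21): truth gives 10, best alternative gives 10.
Others report (3, 10, 3): truth gives 10, best alternative gives 10.
(Remaining 58 profiles checked similarly; truth is weakly best in each.)
In every case the truthful report is at least as good as any alternative, so it is a dominant strategy.

Yes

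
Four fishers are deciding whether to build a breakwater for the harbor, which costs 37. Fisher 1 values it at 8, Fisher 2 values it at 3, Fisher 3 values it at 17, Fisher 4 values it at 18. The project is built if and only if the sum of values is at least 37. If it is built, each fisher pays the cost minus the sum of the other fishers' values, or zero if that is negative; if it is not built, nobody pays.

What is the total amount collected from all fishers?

17

Total value 46 ≥ cost 37, so it is built.
Fisher 1: others sum to 38; max(0, 37 - 38) = 0.
Fisher 2: others sum to 43; max(0, 37 - 43) = 0.
Fisher 3: others sum to 29; max(0, 37 - 29) = 8.
Fisher 4: others sum to 28; max(0, 37 - 28) = 9.
Total collected = 0 + 0 + 8 + 9 = 17.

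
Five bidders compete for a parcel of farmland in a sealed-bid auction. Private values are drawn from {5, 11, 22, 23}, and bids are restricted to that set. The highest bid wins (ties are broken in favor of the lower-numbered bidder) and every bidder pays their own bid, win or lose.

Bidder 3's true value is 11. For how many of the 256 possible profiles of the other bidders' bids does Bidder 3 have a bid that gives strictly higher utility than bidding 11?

Others bid (5, 5, 5, 22): truth gives -11; bid 5 gives -5 > -11. Violating.
Others bid (5, 5, 5, 23): truth gives -11; bid 5 gives -5 > -11. Violating.
Others bid (5, 5, 11, 22): truth gives -11; bid 5 gives -5 > -11. Violating.
Others bid (5, 5, 11, 23): truth gives -11; bid 5 gives -5 > -11. Violating.
Others bid (5, 5, 5, 5): truth gives 0; no alternative beats it.
Others bid (5, 5, 5, 11): truth gives 0; no alternative beats it.
(Checking all 256 profiles: 252 have a profitable deviation, 4 do not.)

252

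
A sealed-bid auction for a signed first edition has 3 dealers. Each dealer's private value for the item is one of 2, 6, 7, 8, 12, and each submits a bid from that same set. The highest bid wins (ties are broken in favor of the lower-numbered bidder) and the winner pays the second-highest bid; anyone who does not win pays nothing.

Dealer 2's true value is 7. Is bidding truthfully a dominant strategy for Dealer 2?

Yes

Check each profile of the others' bids and compare truth against every alternative bid.
Others bid (2, 2): truth gives 5, best alternative gives 5.
Others bid (2, 6): truth gives 1, best alternative gives 1.
Others bid (6, 2): truth gives 1, best alternative gives 1.
Others bid (6, 6): truth gives 1, best alternative gives 1.
Others bid (2, 7): truth gives 0, best alternative gives 0.
Others bid (2, 8): truth gives 0, best alternative gives 0.
(Remaining 19 profiles checked similarly; truth is weakly best in each.)
In every case the truthful bid is at least as good as any alternative, so it is a dominant strategy.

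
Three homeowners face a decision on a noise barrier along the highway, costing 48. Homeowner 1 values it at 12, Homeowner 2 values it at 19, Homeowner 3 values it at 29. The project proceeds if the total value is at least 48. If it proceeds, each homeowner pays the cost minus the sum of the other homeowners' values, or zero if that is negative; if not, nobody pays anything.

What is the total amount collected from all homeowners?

Total value 60 ≥ cost 48, so it is built.
Homeowner 1: others sum to 48; max(0, 48 - 48) = 0.
Homeowner 2: others sum to 41; max(0, 48 - 41) = 7.
Homeowner 3: others sum to 31; max(0, 48 - 31) = 17.
Total collected = 0 + 7 + 17 = 24.

24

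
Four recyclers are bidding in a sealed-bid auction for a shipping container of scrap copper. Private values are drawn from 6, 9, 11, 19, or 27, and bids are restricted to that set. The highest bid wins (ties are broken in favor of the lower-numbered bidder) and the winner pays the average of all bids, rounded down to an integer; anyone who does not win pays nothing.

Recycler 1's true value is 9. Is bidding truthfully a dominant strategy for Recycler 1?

No

Consider the case where Recycler 2 bids 6, Recycler 3 bids 6 and Recycler 4 bids 11.
Truthful bid 9: loses, pays 0, utility 0.
Bid 11 instead: wins, pays 8, utility 9 - 8 = 1.
Since 1 > 0, bidding 11 is strictly better here, so truthful bidding is not dominant.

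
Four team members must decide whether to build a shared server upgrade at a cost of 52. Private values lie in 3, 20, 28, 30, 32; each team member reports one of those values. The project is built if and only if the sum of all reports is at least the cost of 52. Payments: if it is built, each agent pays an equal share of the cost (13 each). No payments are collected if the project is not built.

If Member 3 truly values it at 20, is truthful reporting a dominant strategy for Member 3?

Consider the case where Member 1 reports 3, Member 2 reports 3 and Member 4 reports 20.
Truthful report 20: project not built, utility 0.
Report 28 instead: project built, pays 13, utility 20 - 13 = 7.
Since 7 > 0, reporting 28 is strictly better here, so truthful reporting is not dominant.

No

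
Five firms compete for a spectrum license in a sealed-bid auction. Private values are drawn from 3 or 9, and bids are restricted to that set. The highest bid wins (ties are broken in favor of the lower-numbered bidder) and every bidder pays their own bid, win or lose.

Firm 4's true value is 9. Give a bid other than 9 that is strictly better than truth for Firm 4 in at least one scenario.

Suppose Firm 1 bids 3, Firm 2 bids 3, Firm 3 bids 9 and Firm 5 bids 3.
Bid 9: loses but pays 9, utility -9.
Bid 3: loses but pays 3, utility -3.
So bidding 3 beats truth here (-3 > -9).

3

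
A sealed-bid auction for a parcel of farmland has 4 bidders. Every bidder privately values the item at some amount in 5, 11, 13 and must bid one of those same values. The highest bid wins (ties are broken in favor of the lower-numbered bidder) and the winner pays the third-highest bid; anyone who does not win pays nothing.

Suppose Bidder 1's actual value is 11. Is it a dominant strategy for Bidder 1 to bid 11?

Consider the case where Bidder 2 bids 5, Bidder 3 bids 5 and Bidder 4 bids 13.
Truthful bid 11: loses, pays 0, utility 0.
Bid 13 instead: wins, pays 5, utility 11 - 5 = 6.
Since 6 > 0, bidding 13 is strictly better here, so truthful bidding is not dominant.

No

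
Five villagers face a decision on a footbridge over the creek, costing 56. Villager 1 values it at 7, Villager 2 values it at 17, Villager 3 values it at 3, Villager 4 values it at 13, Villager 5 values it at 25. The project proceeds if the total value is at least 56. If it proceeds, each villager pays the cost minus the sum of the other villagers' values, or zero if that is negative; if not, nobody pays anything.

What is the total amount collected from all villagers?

28

Total value 65 ≥ cost 56, so it is built.
Villager 1: others sum to 58; max(0, 56 - 58) = 0.
Villager 2: others sum to 48; max(0, 56 - 48) = 8.
Villager 3: others sum to 62; max(0, 56 - 62) = 0.
Villager 4: others sum to 52; max(0, 56 - 52) = 4.
Villager 5: others sum to 40; max(0, 56 - 40) = 16.
Total collected = 0 + 8 + 0 + 4 + 16 = 28.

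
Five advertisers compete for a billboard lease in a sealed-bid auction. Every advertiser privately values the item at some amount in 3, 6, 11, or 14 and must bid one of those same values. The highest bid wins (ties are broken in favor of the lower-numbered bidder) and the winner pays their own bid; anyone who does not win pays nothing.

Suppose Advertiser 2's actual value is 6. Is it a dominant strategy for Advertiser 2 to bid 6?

Yes

Check each profile of the others' bids and compare truth against every alternative bid.
Others bid (3, 3, 3, 3): truth gives 0, best alternative gives 0.
Others bid (3, 3, 3, 6): truth gives 0, best alternative gives 0.
Others bid (3, 3, 3, 11): truth gives 0, best alternative gives 0.
Others bid (3, 3, 3, 14): truth gives 0, best alternative gives 0.
Others bid (3, 3, 6, 3): truth gives 0, best alternative gives 0.
Others bid (3, 3, 6, 6): truth gives 0, best alternative gives 0.
(Remaining 250 profiles checked similarly; truth is weakly best in each.)
In every case the truthful bid is at least as good as any alternative, so it is a dominant strategy.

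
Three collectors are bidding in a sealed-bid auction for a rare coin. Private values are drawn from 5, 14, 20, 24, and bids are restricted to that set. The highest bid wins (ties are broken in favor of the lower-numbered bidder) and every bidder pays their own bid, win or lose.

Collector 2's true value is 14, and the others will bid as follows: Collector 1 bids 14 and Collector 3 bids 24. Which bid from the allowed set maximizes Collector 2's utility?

Bid 5: loses but pays 5, utility -5.
Bid 14: loses but pays 14, utility -14.
Bid 20: loses but pays 20, utility -20.
Bid 24: wins, pays 24, utility 14 - 24 = -10.
The best choice is 5 with utility -5.

5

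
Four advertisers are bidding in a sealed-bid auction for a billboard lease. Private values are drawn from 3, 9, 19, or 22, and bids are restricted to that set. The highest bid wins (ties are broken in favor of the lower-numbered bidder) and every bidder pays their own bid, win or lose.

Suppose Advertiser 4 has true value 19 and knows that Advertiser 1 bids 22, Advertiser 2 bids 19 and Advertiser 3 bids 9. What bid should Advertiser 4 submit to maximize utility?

Bid 3: loses but pays 3, utility -3.
Bid 9: loses but pays 9, utility -9.
Bid 19: loses but pays 19, utility -19.
Bid 22: loses but pays 22, utility -22.
The best choice is 3 with utility -3.

3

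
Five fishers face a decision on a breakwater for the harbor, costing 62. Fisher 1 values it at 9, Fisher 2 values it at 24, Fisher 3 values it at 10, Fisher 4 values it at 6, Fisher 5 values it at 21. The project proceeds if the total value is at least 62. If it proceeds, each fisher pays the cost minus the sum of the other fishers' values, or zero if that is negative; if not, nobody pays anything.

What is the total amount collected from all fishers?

32

Total value 70 ≥ cost 62, so it is built.
Fisher 1: others sum to 61; max(0, 62 - 61) = 1.
Fisher 2: others sum to 46; max(0, 62 - 46) = 16.
Fisher 3: others sum to 60; max(0, 62 - 60) = 2.
Fisher 4: others sum to 64; max(0, 62 - 64) = 0.
Fisher 5: others sum to 49; max(0, 62 - 49) = 13.
Total collected = 1 + 16 + 2 + 0 + 13 = 32.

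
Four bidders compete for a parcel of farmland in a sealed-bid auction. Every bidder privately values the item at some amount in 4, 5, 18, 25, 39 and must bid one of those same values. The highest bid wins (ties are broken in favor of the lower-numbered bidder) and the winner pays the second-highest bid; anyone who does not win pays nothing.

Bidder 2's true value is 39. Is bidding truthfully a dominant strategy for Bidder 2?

Check each profile of the others' bids and compare truth against every alternative bid.
Others bid (25, 4, 4): truth gives 14, best alternative gives 0.
Others bid (25, 4, 5): truth gives 14, best alternative gives 0.
Others bid (25, 4, 18): truth gives 14, best alternative gives 0.
Others bid (25, 4, 25): truth gives 14, best alternative gives 0.
Others bid (25, 5, 4): truth gives 14, best alternative gives 0.
Others bid (25, 5, 5): truth gives 14, best alternative gives 0.
(Remaining 119 profiles checked similarly; truth is weakly best in each.)
In every case the truthful bid is at least as good as any alternative, so it is a dominant strategy.

Yes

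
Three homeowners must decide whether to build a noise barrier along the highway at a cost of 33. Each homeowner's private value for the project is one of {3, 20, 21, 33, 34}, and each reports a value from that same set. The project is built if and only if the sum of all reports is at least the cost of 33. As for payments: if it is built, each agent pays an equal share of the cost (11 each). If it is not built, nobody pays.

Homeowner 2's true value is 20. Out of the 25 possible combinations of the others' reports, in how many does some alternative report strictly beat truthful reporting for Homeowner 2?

1

Others report (3, 3): truth gives 0; report 33 gives 9 > 0. Violating.
Others report (3, 20): truth gives 9; no alternative beats it.
Others report (3, 21): truth gives 9; no alternative beats it.
(Checking all 25 profiles: 1 has a profitable deviation, 24 do not.)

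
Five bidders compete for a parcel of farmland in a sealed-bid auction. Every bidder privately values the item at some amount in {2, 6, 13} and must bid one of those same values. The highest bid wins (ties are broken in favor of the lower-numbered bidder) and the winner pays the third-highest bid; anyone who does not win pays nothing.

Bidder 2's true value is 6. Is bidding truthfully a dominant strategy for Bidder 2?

No

Consider the case where Bidder 1 bids 2, Bidder 3 bids 2, Bidder 4 bids 2 and Bidder 5 bids 13.
Truthful bid 6: loses, pays 0, utility 0.
Bid 13 instead: wins, pays 2, utility 6 - 2 = 4.
Since 4 > 0, bidding 13 is strictly better here, so truthful bidding is not dominant.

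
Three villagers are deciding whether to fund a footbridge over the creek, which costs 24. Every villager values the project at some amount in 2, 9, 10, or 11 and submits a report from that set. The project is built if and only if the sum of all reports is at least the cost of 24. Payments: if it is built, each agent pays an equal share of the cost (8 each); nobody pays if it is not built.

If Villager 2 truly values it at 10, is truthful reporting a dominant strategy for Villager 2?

Consider the case where Villager 1 reports 2 and Villager 3 reports 11.
Truthful report 10: project not built, utility 0.
Report 11 instead: project built, pays 8, utility 10 - 8 = 2.
Since 2 > 0, reporting 11 is strictly better here, so truthful reporting is not dominant.

No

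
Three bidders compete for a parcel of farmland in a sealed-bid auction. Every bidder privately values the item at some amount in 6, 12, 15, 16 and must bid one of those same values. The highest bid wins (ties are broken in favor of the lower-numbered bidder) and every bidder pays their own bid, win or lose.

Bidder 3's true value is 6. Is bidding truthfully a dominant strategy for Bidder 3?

Check each profile of the others' bids and compare truth against every alternative bid.
Others bid (6, 16): truth gives -6, best alternative gives -12.
Others bid (12, 16): truth gives -6, best alternative gives -12.
Others bid (15, 16): truth gives -6, best alternative gives -12.
Others bid (16, 6): truth gives -6, best alternative gives -12.
Others bid (16, 12): truth gives -6, best alternative gives -12.
Others bid (16, 15): truth gives -6, best alternative gives -12.
(Remaining 10 profiles checked similarly; truth is weakly best in each.)
In every case the truthful bid is at least as good as any alternative, so it is a dominant strategy.

Yes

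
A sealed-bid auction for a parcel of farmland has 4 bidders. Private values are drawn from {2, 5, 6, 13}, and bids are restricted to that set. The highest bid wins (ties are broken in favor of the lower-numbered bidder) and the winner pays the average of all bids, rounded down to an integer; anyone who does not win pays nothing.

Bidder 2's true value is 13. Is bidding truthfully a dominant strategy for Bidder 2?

Consider the case where Bidder 1 bids 2, Bidder 3 bids 2 and Bidder 4 bids 2.
Truthful bid 13: wins, pays 4, utility 13 - 4 = 9.
Bid 5 instead: wins, pays 2, utility 13 - 2 = 11.
Since 11 > 9, bidding 5 is strictly better here, so truthful bidding is not dominant.

No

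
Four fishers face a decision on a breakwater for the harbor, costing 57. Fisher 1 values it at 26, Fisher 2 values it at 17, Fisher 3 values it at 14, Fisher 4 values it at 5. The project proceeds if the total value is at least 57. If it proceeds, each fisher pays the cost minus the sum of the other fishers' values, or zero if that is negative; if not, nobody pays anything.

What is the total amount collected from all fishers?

42

Total value 62 ≥ cost 57, so it is built.
Fisher 1: others sum to 36; max(0, 57 - 36) = 21.
Fisher 2: others sum to 45; max(0, 57 - 45) = 12.
Fisher 3: others sum to 48; max(0, 57 - 48) = 9.
Fisher 4: others sum to 57; max(0, 57 - 57) = 0.
Total collected = 21 + 12 + 9 + 0 = 42.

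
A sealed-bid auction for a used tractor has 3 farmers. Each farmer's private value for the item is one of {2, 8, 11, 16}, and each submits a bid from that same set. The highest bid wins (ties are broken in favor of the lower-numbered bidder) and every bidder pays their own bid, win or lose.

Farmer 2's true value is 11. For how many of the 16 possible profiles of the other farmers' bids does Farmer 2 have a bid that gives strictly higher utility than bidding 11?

Others bid (2, 2): truth gives 0; bid 8 gives 3 > 0. Violating.
Others bid (2, 8): truth gives 0; bid 8 gives 3 > 0. Violating.
Others bid (2, 16): truth gives -11; bid 2 gives -2 > -11. Violating.
Others bid (8, 16): truth gives -11; bid 2 gives -2 > -11. Violating.
Others bid (2, 11): truth gives 0; no alternative beats it.
Others bid (8, 2): truth gives 0; no alternative beats it.
(Checking all 16 profiles: 12 have a profitable deviation, 4 do not.)

12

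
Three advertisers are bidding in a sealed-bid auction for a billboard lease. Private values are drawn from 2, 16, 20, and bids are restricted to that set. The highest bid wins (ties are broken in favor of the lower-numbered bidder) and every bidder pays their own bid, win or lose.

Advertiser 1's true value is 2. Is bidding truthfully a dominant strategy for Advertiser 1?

Check each profile of the others' bids and compare truth against every alternative bid.
Others bid (2, 2): truth gives 0, best alternative gives -14.
Others bid (2, 20): truth gives -2, best alternative gives -16.
Others bid (16, 20): truth gives -2, best alternative gives -16.
Others bid (20, 2): truth gives -2, best alternative gives -16.
Others bid (20, 16): truth gives -2, best alternative gives -16.
Others bid (20, 20): truth gives -2, best alternative gives -16.
(Remaining 3 profiles checked similarly; truth is weakly best in each.)
In every case the truthful bid is at least as good as any alternative, so it is a dominant strategy.

Yes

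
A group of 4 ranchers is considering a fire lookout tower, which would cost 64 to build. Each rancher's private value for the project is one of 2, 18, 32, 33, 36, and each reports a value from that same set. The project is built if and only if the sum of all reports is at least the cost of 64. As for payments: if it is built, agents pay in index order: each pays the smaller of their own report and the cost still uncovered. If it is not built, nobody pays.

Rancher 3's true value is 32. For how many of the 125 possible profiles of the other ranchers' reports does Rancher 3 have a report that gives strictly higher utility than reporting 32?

58

Others report (2, 18, 32): truth gives 0; report 18 gives 14 > 0. Violating.
Others report (2, 18, 33): truth gives 0; report 18 gives 14 > 0. Violating.
Others report (2, 18, 36): truth gives 0; report 18 gives 14 > 0. Violating.
Others report (2, 32, 18): truth gives 2; report 18 gives 14 > 2. Violating.
Others report (2, 2, 2): truth gives 0; no alternative beats it.
Others report (2, 2, 18): truth gives 0; no alternative beats it.
(Checking all 125 profiles: 58 have a profitable deviation, 67 do not.)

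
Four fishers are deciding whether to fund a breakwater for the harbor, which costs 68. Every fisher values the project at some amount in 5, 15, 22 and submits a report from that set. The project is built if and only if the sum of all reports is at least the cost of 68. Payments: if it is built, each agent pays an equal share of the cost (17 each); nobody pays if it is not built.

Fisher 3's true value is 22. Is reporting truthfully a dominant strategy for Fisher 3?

Yes

Check each profile of the others' reports and compare truth against every alternative report.
Others report (5, 22, 22): truth gives 5, best alternative gives 0.
Others report (15, 15, 22): truth gives 5, best alternative gives 0.
Others report (15, 22, 15): truth gives 5, best alternative gives 0.
Others report (22, 5, 22): truth gives 5, best alternative gives 0.
Others report (22, 15, 15): truth gives 5, best alternative gives 0.
Others report (22, 22, 5): truth gives 5, best alternative gives 0.
(Remaining 21 profiles checked similarly; truth is weakly best in each.)
In every case the truthful report is at least as good as any alternative, so it is a dominant strategy.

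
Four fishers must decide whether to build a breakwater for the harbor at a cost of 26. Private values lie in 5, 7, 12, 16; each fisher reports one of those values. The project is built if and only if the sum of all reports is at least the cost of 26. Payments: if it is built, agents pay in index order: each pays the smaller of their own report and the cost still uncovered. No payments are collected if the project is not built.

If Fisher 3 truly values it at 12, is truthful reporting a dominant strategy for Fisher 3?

Consider the case where Fisher 1 reports 5, Fisher 2 reports 5 and Fisher 4 reports 12.
Truthful report 12: project built, pays 12, utility 12 - 12 = 0.
Report 5 instead: project built, pays 5, utility 12 - 5 = 7.
Since 7 > 0, reporting 5 is strictly better here, so truthful reporting is not dominant.

No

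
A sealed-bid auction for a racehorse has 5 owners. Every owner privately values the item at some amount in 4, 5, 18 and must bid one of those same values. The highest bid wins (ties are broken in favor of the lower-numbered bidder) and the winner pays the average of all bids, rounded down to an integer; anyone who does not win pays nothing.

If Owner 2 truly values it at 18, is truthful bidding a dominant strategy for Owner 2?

No

Consider the case where Owner 1 bids 4, Owner 3 bids 4, Owner 4 bids 4 and Owner 5 bids 4.
Truthful bid 18: wins, pays 6, utility 18 - 6 = 12.
Bid 5 instead: wins, pays 4, utility 18 - 4 = 14.
Since 14 > 12, bidding 5 is strictly better here, so truthful bidding is not dominant.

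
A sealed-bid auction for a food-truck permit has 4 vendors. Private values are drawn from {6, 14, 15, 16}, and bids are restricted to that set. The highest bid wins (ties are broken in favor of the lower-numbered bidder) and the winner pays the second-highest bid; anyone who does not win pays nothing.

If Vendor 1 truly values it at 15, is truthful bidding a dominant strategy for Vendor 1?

Check each profile of the others' bids and compare truth against every alternative bid.
Others bid (6, 6, 6): truth gives 9, best alternative gives 9.
Others bid (6, 6, 14): truth gives 1, best alternative gives 1.
Others bid (6, 14, 6): truth gives 1, best alternative gives 1.
Others bid (6, 14, 14): truth gives 1, best alternative gives 1.
Others bid (14, 6, 6): truth gives 1, best alternative gives 1.
Others bid (14, 6, 14): truth gives 1, best alternative gives 1.
(Remaining 58 profiles checked similarly; truth is weakly best in each.)
In every case the truthful bid is at least as good as any alternative, so it is a dominant strategy.

Yes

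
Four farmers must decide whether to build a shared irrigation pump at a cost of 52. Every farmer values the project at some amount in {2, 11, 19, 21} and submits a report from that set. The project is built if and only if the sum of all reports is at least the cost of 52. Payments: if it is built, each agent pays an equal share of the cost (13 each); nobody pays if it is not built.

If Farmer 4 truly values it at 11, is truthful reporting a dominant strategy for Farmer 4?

Consider the case where Farmer 1 reports 2, Farmer 2 reports 19 and Farmer 3 reports 21.
Truthful report 11: project built, pays 13, utility 11 - 13 = -2.
Report 2 instead: project not built, utility 0.
Since 0 > -2, reporting 2 is strictly better here, so truthful reporting is not dominant.

No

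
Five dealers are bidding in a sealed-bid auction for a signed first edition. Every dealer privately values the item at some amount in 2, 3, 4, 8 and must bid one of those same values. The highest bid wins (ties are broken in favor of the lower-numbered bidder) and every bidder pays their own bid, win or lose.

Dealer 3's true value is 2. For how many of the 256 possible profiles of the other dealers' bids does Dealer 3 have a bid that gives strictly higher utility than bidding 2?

Others bid (2, 2, 2, 2): truth gives -2; bid 3 gives -1 > -2. Violating.
Others bid (2, 2, 2, 3): truth gives -2; bid 3 gives -1 > -2. Violating.
Others bid (2, 2, 3, 2): truth gives -2; bid 3 gives -1 > -2. Violating.
Others bid (2, 2, 3, 3): truth gives -2; bid 3 gives -1 > -2. Violating.
Others bid (2, 2, 2, 4): truth gives -2; no alternative beats it.
Others bid (2, 2, 2, 8): truth gives -2; no alternative beats it.
(Checking all 256 profiles: 4 have a profitable deviation, 252 do not.)

4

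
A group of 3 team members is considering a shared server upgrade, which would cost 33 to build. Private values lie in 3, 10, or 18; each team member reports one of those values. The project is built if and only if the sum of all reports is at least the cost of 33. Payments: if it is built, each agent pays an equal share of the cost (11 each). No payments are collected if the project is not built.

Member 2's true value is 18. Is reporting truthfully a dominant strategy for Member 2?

Check each profile of the others' reports and compare truth against every alternative report.
Others report (3, 18): truth gives 7, best alternative gives 0.
Others report (10, 10): truth gives 7, best alternative gives 0.
Others report (18, 3): truth gives 7, best alternative gives 0.
Others report (10, 18): truth gives 7, best alternative gives 7.
Others report (18, 10): truth gives 7, best alternative gives 7.
Others report (18, 18): truth gives 7, best alternative gives 7.
(Remaining 3 profiles checked similarly; truth is weakly best in each.)
In every case the truthful report is at least as good as any alternative, so it is a dominant strategy.

Yes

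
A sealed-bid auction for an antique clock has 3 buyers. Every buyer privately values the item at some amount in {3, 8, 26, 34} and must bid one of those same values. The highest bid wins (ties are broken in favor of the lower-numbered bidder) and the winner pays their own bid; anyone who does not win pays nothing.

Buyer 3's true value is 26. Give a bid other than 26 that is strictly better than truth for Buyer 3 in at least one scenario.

Suppose Buyer 1 bids 3 and Buyer 2 bids 3.
Bid 26: wins, pays 26, utility 26 - 26 = 0.
Bid 8: wins, pays 8, utility 26 - 8 = 18.
So bidding 8 beats truth here (18 > 0).

8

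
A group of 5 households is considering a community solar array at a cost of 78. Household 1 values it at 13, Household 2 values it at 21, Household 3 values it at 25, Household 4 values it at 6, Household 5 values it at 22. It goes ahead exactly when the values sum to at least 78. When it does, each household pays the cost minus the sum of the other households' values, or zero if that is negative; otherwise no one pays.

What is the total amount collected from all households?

45

Total value 87 ≥ cost 78, so it is built.
Household 1: others sum to 74; max(0, 78 - 74) = 4.
Household 2: others sum to 66; max(0, 78 - 66) = 12.
Household 3: others sum to 62; max(0, 78 - 62) = 16.
Household 4: others sum to 81; max(0, 78 - 81) = 0.
Household 5: others sum to 65; max(0, 78 - 65) = 13.
Total collected = 4 + 12 + 16 + 0 + 13 = 45.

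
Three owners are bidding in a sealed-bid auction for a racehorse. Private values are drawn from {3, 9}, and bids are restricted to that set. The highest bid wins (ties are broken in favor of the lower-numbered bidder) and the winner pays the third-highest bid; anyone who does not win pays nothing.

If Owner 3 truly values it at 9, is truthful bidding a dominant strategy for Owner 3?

Check each profile of the others' bids and compare truth against every alternative bid.
Others bid (3, 3): truth gives 6, best alternative gives 0.
Others bid (3, 9): truth gives 0, best alternative gives 0.
Others bid (9, 3): truth gives 0, best alternative gives 0.
Others bid (9, 9): truth gives 0, best alternative gives 0.
In every case the truthful bid is at least as good as any alternative, so it is a dominant strategy.

Yes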